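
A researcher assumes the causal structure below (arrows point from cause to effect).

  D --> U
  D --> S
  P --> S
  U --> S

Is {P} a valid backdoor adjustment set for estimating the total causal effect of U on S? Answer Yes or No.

No

Backdoor paths from U to S (paths whose first edge points into U):
  P1: U <- D -> S
Condition 1 (no descendant of U in the set): holds — descendants of U are {S}; none are in {P}.
Condition 2 (every backdoor path blocked by {P}):
  P1: open — no interior node is in the conditioning set.
{P} does not satisfy the backdoor criterion.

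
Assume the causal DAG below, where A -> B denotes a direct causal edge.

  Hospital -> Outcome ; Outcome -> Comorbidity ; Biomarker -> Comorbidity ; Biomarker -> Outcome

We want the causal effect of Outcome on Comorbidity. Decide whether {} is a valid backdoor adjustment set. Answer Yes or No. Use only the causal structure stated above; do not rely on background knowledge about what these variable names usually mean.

Backdoor paths from Outcome to Comorbidity (paths whose first edge points into Outcome):
  P1: Outcome <- Biomarker -> Comorbidity
Condition 1 (no descendant of Outcome in the set): holds — descendants of Outcome are {Comorbidity}; none are in {}.
Condition 2 (every backdoor path blocked by {}):
  P1: open — no interior node is in the conditioning set.
{} does not satisfy the backdoor criterion.

No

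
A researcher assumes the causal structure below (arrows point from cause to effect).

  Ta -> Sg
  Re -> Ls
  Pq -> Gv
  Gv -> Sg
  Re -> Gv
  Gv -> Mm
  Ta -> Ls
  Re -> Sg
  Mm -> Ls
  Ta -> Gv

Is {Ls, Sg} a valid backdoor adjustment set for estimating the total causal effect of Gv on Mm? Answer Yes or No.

Backdoor paths from Gv to Mm (paths whose first edge points into Gv):
  P1: Gv <- Ta -> Ls <- Mm
  P2: Gv <- Ta -> Sg <- Re -> Ls <- Mm
  P3: Gv <- Re -> Ls <- Mm
  P4: Gv <- Re -> Sg <- Ta -> Ls <- Mm
Condition 1 (no descendant of Gv in the set): FAILS — Ls and Sg are descendants of Gv.
Condition 2 (every backdoor path blocked by {Ls, Sg}):
  P1: open — collider(s) Ls are conditioned on (or have a conditioned descendant) and no non-collider on the path is in the set.
  P2: open — collider(s) Sg, Ls are conditioned on (or have a conditioned descendant) and no non-collider on the path is in the set.
  P3: open — collider(s) Ls are conditioned on (or have a conditioned descendant) and no non-collider on the path is in the set.
  P4: open — collider(s) Sg, Ls are conditioned on (or have a conditioned descendant) and no non-collider on the path is in the set.
{Ls, Sg} does not satisfy the backdoor criterion.

No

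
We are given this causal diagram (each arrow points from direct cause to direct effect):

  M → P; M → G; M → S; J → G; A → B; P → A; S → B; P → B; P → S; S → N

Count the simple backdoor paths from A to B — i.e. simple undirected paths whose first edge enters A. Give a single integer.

3

A backdoor path from A to B is any simple undirected path whose first edge points into A (i.e. leaves A via a parent).
Parents of A: {P}.
Enumerating:
  P1: A <- P <- M -> S -> B
  P2: A <- P -> S -> B
  P3: A <- P -> B
That exhausts the simple backdoor paths. Count: 3.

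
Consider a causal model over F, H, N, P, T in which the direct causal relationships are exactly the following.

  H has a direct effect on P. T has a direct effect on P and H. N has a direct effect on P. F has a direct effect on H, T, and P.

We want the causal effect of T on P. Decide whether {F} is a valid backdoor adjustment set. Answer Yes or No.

Backdoor paths from T to P (paths whose first edge points into T):
  P1: T <- F -> H -> P
  P2: T <- F -> P
Condition 1 (no descendant of T in the set): holds — descendants of T are {H, P}; none are in {F}.
Condition 2 (every backdoor path blocked by {F}):
  P1: blocked at fork node F ∈ conditioning set.
  P2: blocked at fork node F ∈ conditioning set.
{F} satisfies the backdoor criterion.

Yes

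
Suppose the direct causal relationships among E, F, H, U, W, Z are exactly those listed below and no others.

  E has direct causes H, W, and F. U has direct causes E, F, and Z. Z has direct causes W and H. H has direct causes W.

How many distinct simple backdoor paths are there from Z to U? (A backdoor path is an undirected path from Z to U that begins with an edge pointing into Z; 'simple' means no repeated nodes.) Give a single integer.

A backdoor path from Z to U is any simple undirected path whose first edge points into Z (i.e. leaves Z via a parent).
Parents of Z: {H, W}.
Enumerating:
  P1: Z <- W -> H -> E <- F -> U
  P2: Z <- W -> H -> E -> U
  P3: Z <- W -> E <- F -> U
  P4: Z <- W -> E -> U
  P5: Z <- H <- W -> E <- F -> U
  P6: Z <- H <- W -> E -> U
  P7: Z <- H -> E <- F -> U
  P8: Z <- H -> E -> U
That exhausts the simple backdoor paths. Count: 8.

8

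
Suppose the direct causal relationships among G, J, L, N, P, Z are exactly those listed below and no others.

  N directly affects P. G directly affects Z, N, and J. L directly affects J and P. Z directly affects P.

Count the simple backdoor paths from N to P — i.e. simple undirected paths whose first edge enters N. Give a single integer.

2

A backdoor path from N to P is any simple undirected path whose first edge points into N (i.e. leaves N via a parent).
Parents of N: {G}.
Enumerating:
  P1: N <- G -> J <- L -> P
  P2: N <- G -> Z -> P
That exhausts the simple backdoor paths. Count: 2.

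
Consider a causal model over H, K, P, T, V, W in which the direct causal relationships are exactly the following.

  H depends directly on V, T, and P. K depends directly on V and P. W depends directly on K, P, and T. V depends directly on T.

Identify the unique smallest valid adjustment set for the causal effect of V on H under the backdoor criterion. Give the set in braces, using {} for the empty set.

Variables eligible for adjustment (non-descendants of V, excluding V and H): {P, T}.
Backdoor paths from V to H:
  P1: V <- T -> W <- P -> H
  P2: V <- T -> W <- K <- P -> H
  P3: V <- T -> H
The empty set is not sufficient: P3 (V <- T -> H) has no collider blocking it and no conditioned non-collider, so it is open.
Try {T}:
  P1: blocked at fork node T ∈ conditioning set.
  P2: blocked at fork node T ∈ conditioning set.
  P3: blocked at fork node T ∈ conditioning set.
{T} contains no descendant of V and blocks every backdoor path.
No other singleton works — e.g. {P} leaves P3 open — so {T} is the unique smallest valid adjustment set.

{T}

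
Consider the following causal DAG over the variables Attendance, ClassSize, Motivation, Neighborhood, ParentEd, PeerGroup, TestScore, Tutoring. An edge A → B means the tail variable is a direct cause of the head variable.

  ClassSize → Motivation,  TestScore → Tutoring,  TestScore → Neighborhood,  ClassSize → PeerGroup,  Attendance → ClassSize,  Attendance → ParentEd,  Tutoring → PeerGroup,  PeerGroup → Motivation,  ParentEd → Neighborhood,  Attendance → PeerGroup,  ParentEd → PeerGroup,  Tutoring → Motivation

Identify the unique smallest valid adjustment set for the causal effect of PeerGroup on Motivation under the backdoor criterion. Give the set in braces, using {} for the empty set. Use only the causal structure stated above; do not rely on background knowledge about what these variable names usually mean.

Variables eligible for adjustment (non-descendants of PeerGroup, excluding PeerGroup and Motivation): {Attendance, ClassSize, Neighborhood, ParentEd, TestScore, Tutoring}.
Backdoor paths from PeerGroup to Motivation:
  P1: PeerGroup <- Attendance -> ParentEd -> Neighborhood <- TestScore -> Tutoring -> Motivation
  P2: PeerGroup <- Attendance -> ClassSize -> Motivation
  P3: PeerGroup <- ParentEd <- Attendance -> ClassSize -> Motivation
  P4: PeerGroup <- ParentEd -> Neighborhood <- TestScore -> Tutoring -> Motivation
  P5: PeerGroup <- ClassSize <- Attendance -> ParentEd -> Neighborhood <- TestScore -> Tutoring -> Motivation
  P6: PeerGroup <- ClassSize -> Motivation
  P7: PeerGroup <- Tutoring <- TestScore -> Neighborhood <- ParentEd <- Attendance -> ClassSize -> Motivation
  P8: PeerGroup <- Tutoring -> Motivation
The empty set is not sufficient: P2 (PeerGroup <- Attendance -> ClassSize -> Motivation) has no collider blocking it and no conditioned non-collider, so it is open.
Try {ClassSize, Tutoring}:
  P1: blocked at collider Neighborhood (neither it nor any descendant is in the conditioning set).
  P2: blocked at chain node ClassSize ∈ conditioning set.
  P3: blocked at chain node ClassSize ∈ conditioning set.
  P4: blocked at collider Neighborhood (neither it nor any descendant is in the conditioning set).
  P5: blocked at chain node ClassSize ∈ conditioning set.
  P6: blocked at fork node ClassSize ∈ conditioning set.
  P7: blocked at chain node Tutoring ∈ conditioning set.
  P8: blocked at fork node Tutoring ∈ conditioning set.
{ClassSize, Tutoring} contains no descendant of PeerGroup and blocks every backdoor path.
Every element of {ClassSize, Tutoring} is needed (dropping ClassSize leaves P2 open; dropping Tutoring leaves P8 open), so no proper subset is valid.
Among all size-2 subsets of the eligible variables, only {ClassSize, Tutoring} blocks every backdoor path, so it is the unique smallest valid adjustment set.

{ClassSize, Tutoring}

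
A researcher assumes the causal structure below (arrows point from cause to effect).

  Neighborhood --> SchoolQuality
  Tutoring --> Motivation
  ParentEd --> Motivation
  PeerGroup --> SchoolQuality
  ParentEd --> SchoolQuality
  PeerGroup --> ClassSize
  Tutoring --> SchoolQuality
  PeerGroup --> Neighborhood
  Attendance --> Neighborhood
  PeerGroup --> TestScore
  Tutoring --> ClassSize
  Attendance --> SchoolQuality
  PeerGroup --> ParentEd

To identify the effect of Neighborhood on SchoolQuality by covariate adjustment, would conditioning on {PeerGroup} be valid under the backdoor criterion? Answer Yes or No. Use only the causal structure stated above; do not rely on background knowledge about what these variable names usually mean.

Backdoor paths from Neighborhood to SchoolQuality (paths whose first edge points into Neighborhood):
  P1: Neighborhood <- Attendance -> SchoolQuality
  P2: Neighborhood <- PeerGroup -> ParentEd -> Motivation <- Tutoring -> SchoolQuality
  P3: Neighborhood <- PeerGroup -> ParentEd -> SchoolQuality
  P4: Neighborhood <- PeerGroup -> ClassSize <- Tutoring -> Motivation <- ParentEd -> SchoolQuality
  P5: Neighborhood <- PeerGroup -> ClassSize <- Tutoring -> SchoolQuality
  P6: Neighborhood <- PeerGroup -> SchoolQuality
Condition 1 (no descendant of Neighborhood in the set): holds — descendants of Neighborhood are {SchoolQuality}; none are in {PeerGroup}.
Condition 2 (every backdoor path blocked by {PeerGroup}):
  P1: open — no interior node is in the conditioning set.
  P2: blocked at fork node PeerGroup ∈ conditioning set.
  P3: blocked at fork node PeerGroup ∈ conditioning set.
  P4: blocked at fork node PeerGroup ∈ conditioning set.
  P5: blocked at fork node PeerGroup ∈ conditioning set.
  P6: blocked at fork node PeerGroup ∈ conditioning set.
{PeerGroup} does not satisfy the backdoor criterion.

No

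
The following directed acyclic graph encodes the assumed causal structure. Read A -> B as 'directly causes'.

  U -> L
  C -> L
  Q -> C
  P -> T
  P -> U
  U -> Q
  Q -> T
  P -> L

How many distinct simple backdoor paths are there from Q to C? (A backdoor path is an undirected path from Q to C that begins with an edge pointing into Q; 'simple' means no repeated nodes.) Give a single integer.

A backdoor path from Q to C is any simple undirected path whose first edge points into Q (i.e. leaves Q via a parent).
Parents of Q: {U}.
Enumerating:
  P1: Q <- U <- P -> L <- C
  P2: Q <- U -> L <- C
That exhausts the simple backdoor paths. Count: 2.

2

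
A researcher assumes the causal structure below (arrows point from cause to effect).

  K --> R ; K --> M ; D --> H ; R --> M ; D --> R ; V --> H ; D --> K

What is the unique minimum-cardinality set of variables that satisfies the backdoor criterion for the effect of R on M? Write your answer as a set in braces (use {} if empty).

Variables eligible for adjustment (non-descendants of R, excluding R and M): {D, H, K, V}.
Backdoor paths from R to M:
  P1: R <- D -> K -> M
  P2: R <- K -> M
The empty set is not sufficient: P1 (R <- D -> K -> M) has no collider blocking it and no conditioned non-collider, so it is open.
Try {K}:
  P1: blocked at chain node K ∈ conditioning set.
  P2: blocked at fork node K ∈ conditioning set.
{K} contains no descendant of R and blocks every backdoor path.
No other singleton works — e.g. {D} leaves P2 open — so {K} is the unique smallest valid adjustment set.

{K}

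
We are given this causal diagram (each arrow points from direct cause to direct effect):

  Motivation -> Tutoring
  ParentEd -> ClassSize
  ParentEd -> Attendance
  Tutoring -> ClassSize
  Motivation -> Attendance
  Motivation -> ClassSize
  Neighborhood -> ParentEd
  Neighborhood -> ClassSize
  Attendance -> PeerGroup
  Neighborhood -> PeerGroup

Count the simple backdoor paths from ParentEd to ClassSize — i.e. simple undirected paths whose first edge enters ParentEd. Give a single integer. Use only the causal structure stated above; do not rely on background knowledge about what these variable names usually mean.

A backdoor path from ParentEd to ClassSize is any simple undirected path whose first edge points into ParentEd (i.e. leaves ParentEd via a parent).
Parents of ParentEd: {Neighborhood}.
Enumerating:
  P1: ParentEd <- Neighborhood -> ClassSize
  P2: ParentEd <- Neighborhood -> PeerGroup <- Attendance <- Motivation -> Tutoring -> ClassSize
  P3: ParentEd <- Neighborhood -> PeerGroup <- Attendance <- Motivation -> ClassSize
That exhausts the simple backdoor paths. Count: 3.

3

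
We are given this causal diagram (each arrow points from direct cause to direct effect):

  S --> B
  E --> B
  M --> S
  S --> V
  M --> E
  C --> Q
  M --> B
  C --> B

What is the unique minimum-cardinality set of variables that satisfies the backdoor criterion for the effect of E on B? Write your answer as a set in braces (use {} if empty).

Variables eligible for adjustment (non-descendants of E, excluding E and B): {C, M, Q, S, V}.
Backdoor paths from E to B:
  P1: E <- M -> S -> B
  P2: E <- M -> B
The empty set is not sufficient: P1 (E <- M -> S -> B) has no collider blocking it and no conditioned non-collider, so it is open.
Try {M}:
  P1: blocked at fork node M ∈ conditioning set.
  P2: blocked at fork node M ∈ conditioning set.
{M} contains no descendant of E and blocks every backdoor path.
No other singleton works — e.g. {C} leaves P1 open — so {M} is the unique smallest valid adjustment set.

{M}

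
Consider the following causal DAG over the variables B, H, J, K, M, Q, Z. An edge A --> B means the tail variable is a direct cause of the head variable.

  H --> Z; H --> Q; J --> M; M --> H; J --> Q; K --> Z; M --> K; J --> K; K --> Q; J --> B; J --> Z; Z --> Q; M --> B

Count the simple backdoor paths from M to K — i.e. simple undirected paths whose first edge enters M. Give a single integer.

A backdoor path from M to K is any simple undirected path whose first edge points into M (i.e. leaves M via a parent).
Parents of M: {J}.
Enumerating:
  P1: M <- J -> K
  P2: M <- J -> Z <- H -> Q <- K
  P3: M <- J -> Z <- K
  P4: M <- J -> Z -> Q <- K
  P5: M <- J -> Q <- H -> Z <- K
  P6: M <- J -> Q <- K
  P7: M <- J -> Q <- Z <- K
That exhausts the simple backdoor paths. Count: 7.

7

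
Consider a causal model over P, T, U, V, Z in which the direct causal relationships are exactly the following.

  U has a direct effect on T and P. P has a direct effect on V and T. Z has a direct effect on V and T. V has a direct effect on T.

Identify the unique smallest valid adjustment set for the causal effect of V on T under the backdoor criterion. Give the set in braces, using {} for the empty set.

{P, Z}

Variables eligible for adjustment (non-descendants of V, excluding V and T): {P, U, Z}.
Backdoor paths from V to T:
  P1: V <- P <- U -> T
  P2: V <- P -> T
  P3: V <- Z -> T
The empty set is not sufficient: P1 (V <- P <- U -> T) has no collider blocking it and no conditioned non-collider, so it is open.
Try {P, Z}:
  P1: blocked at chain node P ∈ conditioning set.
  P2: blocked at fork node P ∈ conditioning set.
  P3: blocked at fork node Z ∈ conditioning set.
{P, Z} contains no descendant of V and blocks every backdoor path.
Every element of {P, Z} is needed (dropping P leaves P1 open; dropping Z leaves P3 open), so no proper subset is valid.
Among all size-2 subsets of the eligible variables, only {P, Z} blocks every backdoor path, so it is the unique smallest valid adjustment set.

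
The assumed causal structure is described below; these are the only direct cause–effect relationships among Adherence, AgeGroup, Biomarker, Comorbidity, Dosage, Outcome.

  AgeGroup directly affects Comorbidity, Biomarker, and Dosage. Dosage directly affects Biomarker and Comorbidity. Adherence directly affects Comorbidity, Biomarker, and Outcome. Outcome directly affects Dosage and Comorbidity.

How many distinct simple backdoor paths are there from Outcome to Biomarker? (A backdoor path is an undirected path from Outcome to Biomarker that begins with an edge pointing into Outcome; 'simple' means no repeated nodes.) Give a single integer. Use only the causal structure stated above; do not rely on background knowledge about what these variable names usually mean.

5

A backdoor path from Outcome to Biomarker is any simple undirected path whose first edge points into Outcome (i.e. leaves Outcome via a parent).
Parents of Outcome: {Adherence}.
Enumerating:
  P1: Outcome <- Adherence -> Biomarker
  P2: Outcome <- Adherence -> Comorbidity <- AgeGroup -> Dosage -> Biomarker
  P3: Outcome <- Adherence -> Comorbidity <- AgeGroup -> Biomarker
  P4: Outcome <- Adherence -> Comorbidity <- Dosage <- AgeGroup -> Biomarker
  P5: Outcome <- Adherence -> Comorbidity <- Dosage -> Biomarker
That exhausts the simple backdoor paths. Count: 5.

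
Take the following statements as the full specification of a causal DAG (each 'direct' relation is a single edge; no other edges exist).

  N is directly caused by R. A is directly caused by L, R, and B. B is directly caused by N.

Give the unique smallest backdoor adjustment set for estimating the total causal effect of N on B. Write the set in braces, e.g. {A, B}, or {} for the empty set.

{}

Variables eligible for adjustment (non-descendants of N, excluding N and B): {L, R}.
Backdoor paths from N to B:
  P1: N <- R -> A <- B
Each backdoor path contains an unconditioned collider, so every path is already blocked with the empty conditioning set:
  P1: blocked at collider A (neither it nor any descendant is in the conditioning set).
The empty set is therefore the unique smallest valid set.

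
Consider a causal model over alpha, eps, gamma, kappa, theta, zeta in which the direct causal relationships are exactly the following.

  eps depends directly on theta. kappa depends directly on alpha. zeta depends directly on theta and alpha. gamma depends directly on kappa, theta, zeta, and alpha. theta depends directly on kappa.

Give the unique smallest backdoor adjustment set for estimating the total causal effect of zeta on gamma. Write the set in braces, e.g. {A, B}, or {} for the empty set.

{alpha, theta}

Variables eligible for adjustment (non-descendants of zeta, excluding zeta and gamma): {alpha, eps, kappa, theta}.
Backdoor paths from zeta to gamma:
  P1: zeta <- alpha -> kappa -> theta -> gamma
  P2: zeta <- alpha -> kappa -> gamma
  P3: zeta <- alpha -> gamma
  P4: zeta <- theta <- kappa <- alpha -> gamma
  P5: zeta <- theta <- kappa -> gamma
  P6: zeta <- theta -> gamma
The empty set is not sufficient: P1 (zeta <- alpha -> kappa -> theta -> gamma) has no collider blocking it and no conditioned non-collider, so it is open.
Try {alpha, theta}:
  P1: blocked at fork node alpha ∈ conditioning set.
  P2: blocked at fork node alpha ∈ conditioning set.
  P3: blocked at fork node alpha ∈ conditioning set.
  P4: blocked at chain node theta ∈ conditioning set.
  P5: blocked at chain node theta ∈ conditioning set.
  P6: blocked at fork node theta ∈ conditioning set.
{alpha, theta} contains no descendant of zeta and blocks every backdoor path.
Every element of {alpha, theta} is needed (dropping alpha leaves P2 open; dropping theta leaves P5 open), so no proper subset is valid.
Among all size-2 subsets of the eligible variables, only {alpha, theta} blocks every backdoor path, so it is the unique smallest valid adjustment set.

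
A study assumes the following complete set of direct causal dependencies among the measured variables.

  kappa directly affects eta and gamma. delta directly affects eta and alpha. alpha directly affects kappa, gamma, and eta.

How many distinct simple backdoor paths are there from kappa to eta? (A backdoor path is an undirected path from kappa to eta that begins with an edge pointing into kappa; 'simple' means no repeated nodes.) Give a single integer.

2

A backdoor path from kappa to eta is any simple undirected path whose first edge points into kappa (i.e. leaves kappa via a parent).
Parents of kappa: {alpha}.
Enumerating:
  P1: kappa <- alpha <- delta -> eta
  P2: kappa <- alpha -> eta
That exhausts the simple backdoor paths. Count: 2.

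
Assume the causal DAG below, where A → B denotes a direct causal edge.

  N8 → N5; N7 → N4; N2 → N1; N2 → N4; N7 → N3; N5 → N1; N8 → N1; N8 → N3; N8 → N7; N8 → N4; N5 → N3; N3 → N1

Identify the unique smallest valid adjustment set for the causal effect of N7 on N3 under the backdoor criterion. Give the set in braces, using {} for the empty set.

Variables eligible for adjustment (non-descendants of N7, excluding N7 and N3): {N2, N5, N8}.
Backdoor paths from N7 to N3:
  P1: N7 <- N8 -> N5 -> N3
  P2: N7 <- N8 -> N5 -> N1 <- N3
  P3: N7 <- N8 -> N3
  P4: N7 <- N8 -> N1 <- N5 -> N3
  P5: N7 <- N8 -> N1 <- N3
  P6: N7 <- N8 -> N4 <- N2 -> N1 <- N5 -> N3
  P7: N7 <- N8 -> N4 <- N2 -> N1 <- N3
The empty set is not sufficient: P1 (N7 <- N8 -> N5 -> N3) has no collider blocking it and no conditioned non-collider, so it is open.
Try {N8}:
  P1: blocked at fork node N8 ∈ conditioning set.
  P2: blocked at fork node N8 ∈ conditioning set.
  P3: blocked at fork node N8 ∈ conditioning set.
  P4: blocked at fork node N8 ∈ conditioning set.
  P5: blocked at fork node N8 ∈ conditioning set.
  P6: blocked at fork node N8 ∈ conditioning set.
  P7: blocked at fork node N8 ∈ conditioning set.
{N8} contains no descendant of N7 and blocks every backdoor path.
No other singleton works — e.g. {N2} leaves P1 open — so {N8} is the unique smallest valid adjustment set.

{N8}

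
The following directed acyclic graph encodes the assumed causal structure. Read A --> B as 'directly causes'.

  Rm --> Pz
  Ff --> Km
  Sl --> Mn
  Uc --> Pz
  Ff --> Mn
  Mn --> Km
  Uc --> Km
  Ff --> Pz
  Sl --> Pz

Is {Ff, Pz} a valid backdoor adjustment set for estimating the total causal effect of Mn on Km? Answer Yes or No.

No

Backdoor paths from Mn to Km (paths whose first edge points into Mn):
  P1: Mn <- Sl -> Pz <- Ff -> Km
  P2: Mn <- Sl -> Pz <- Uc -> Km
  P3: Mn <- Ff -> Pz <- Uc -> Km
  P4: Mn <- Ff -> Km
Condition 1 (no descendant of Mn in the set): holds — descendants of Mn are {Km}; none are in {Ff, Pz}.
Condition 2 (every backdoor path blocked by {Ff, Pz}):
  P1: blocked at fork node Ff ∈ conditioning set.
  P2: open — collider(s) Pz are conditioned on (or have a conditioned descendant) and no non-collider on the path is in the set.
  P3: blocked at fork node Ff ∈ conditioning set.
  P4: blocked at fork node Ff ∈ conditioning set.
{Ff, Pz} does not satisfy the backdoor criterion.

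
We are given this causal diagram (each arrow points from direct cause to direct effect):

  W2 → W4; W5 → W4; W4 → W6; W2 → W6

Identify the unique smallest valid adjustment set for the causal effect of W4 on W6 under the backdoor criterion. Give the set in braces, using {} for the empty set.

{W2}

Variables eligible for adjustment (non-descendants of W4, excluding W4 and W6): {W2, W5}.
Backdoor paths from W4 to W6:
  P1: W4 <- W2 -> W6
The empty set is not sufficient: P1 (W4 <- W2 -> W6) has no collider blocking it and no conditioned non-collider, so it is open.
Try {W2}:
  P1: blocked at fork node W2 ∈ conditioning set.
{W2} contains no descendant of W4 and blocks every backdoor path.
No other singleton works — e.g. {W5} leaves P1 open — so {W2} is the unique smallest valid adjustment set.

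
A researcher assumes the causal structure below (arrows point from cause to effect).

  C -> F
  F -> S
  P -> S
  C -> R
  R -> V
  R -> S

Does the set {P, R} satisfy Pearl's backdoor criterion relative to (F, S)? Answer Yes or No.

Backdoor paths from F to S (paths whose first edge points into F):
  P1: F <- C -> R -> S
Condition 1 (no descendant of F in the set): holds — descendants of F are {S}; none are in {P, R}.
Condition 2 (every backdoor path blocked by {P, R}):
  P1: blocked at chain node R ∈ conditioning set.
{P, R} satisfies the backdoor criterion.

Yes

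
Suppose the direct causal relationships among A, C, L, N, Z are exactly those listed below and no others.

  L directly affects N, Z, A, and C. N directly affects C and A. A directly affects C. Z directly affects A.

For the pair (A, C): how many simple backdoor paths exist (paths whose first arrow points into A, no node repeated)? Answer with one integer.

6

A backdoor path from A to C is any simple undirected path whose first edge points into A (i.e. leaves A via a parent).
Parents of A: {L, N, Z}.
Enumerating:
  P1: A <- L -> N -> C
  P2: A <- L -> C
  P3: A <- N <- L -> C
  P4: A <- N -> C
  P5: A <- Z <- L -> N -> C
  P6: A <- Z <- L -> C
That exhausts the simple backdoor paths. Count: 6.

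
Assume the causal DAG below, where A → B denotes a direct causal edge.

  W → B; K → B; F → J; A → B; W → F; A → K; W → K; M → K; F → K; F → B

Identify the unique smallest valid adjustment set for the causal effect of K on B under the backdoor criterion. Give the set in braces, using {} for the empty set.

{A, F, W}

Variables eligible for adjustment (non-descendants of K, excluding K and B): {A, F, J, M, W}.
Backdoor paths from K to B:
  P1: K <- W -> F -> B
  P2: K <- W -> B
  P3: K <- A -> B
  P4: K <- F <- W -> B
  P5: K <- F -> B
The empty set is not sufficient: P1 (K <- W -> F -> B) has no collider blocking it and no conditioned non-collider, so it is open.
Try {A, F, W}:
  P1: blocked at fork node W ∈ conditioning set.
  P2: blocked at fork node W ∈ conditioning set.
  P3: blocked at fork node A ∈ conditioning set.
  P4: blocked at chain node F ∈ conditioning set.
  P5: blocked at fork node F ∈ conditioning set.
{A, F, W} contains no descendant of K and blocks every backdoor path.
Every element of {A, F, W} is needed (dropping A leaves P3 open; dropping F leaves P5 open; dropping W leaves P2 open), so no proper subset is valid.
Among all size-3 subsets of the eligible variables, only {A, F, W} blocks every backdoor path, so it is the unique smallest valid adjustment set.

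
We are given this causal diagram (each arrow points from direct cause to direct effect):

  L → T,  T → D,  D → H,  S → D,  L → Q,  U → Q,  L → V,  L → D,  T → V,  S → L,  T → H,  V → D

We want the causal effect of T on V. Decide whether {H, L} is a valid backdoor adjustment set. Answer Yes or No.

No

Backdoor paths from T to V (paths whose first edge points into T):
  P1: T <- L <- S -> D <- V
  P2: T <- L -> V
  P3: T <- L -> D <- V
Condition 1 (no descendant of T in the set): FAILS — H is a descendant of T.
Condition 2 (every backdoor path blocked by {H, L}):
  P1: blocked at chain node L ∈ conditioning set.
  P2: blocked at fork node L ∈ conditioning set.
  P3: blocked at fork node L ∈ conditioning set.
{H, L} does not satisfy the backdoor criterion.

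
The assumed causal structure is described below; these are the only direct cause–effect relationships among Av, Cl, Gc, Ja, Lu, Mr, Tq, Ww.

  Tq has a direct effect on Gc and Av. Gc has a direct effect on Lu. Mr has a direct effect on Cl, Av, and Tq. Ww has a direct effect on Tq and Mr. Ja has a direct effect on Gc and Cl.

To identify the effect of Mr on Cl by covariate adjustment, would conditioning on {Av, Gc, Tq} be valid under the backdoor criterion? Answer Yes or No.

No

Backdoor paths from Mr to Cl (paths whose first edge points into Mr):
  P1: Mr <- Ww -> Tq -> Gc <- Ja -> Cl
Condition 1 (no descendant of Mr in the set): FAILS — Av, Gc, and Tq are descendants of Mr.
Condition 2 (every backdoor path blocked by {Av, Gc, Tq}):
  P1: blocked at chain node Tq ∈ conditioning set.
{Av, Gc, Tq} does not satisfy the backdoor criterion.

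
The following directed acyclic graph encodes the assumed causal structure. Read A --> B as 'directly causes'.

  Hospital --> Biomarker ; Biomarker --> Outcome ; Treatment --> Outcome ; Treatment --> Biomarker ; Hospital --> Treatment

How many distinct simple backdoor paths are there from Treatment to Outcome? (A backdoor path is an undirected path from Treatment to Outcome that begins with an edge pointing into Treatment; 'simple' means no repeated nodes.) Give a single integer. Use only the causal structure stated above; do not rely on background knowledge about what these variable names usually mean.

1

A backdoor path from Treatment to Outcome is any simple undirected path whose first edge points into Treatment (i.e. leaves Treatment via a parent).
Parents of Treatment: {Hospital}.
Enumerating:
  P1: Treatment <- Hospital -> Biomarker -> Outcome
That exhausts the simple backdoor paths. Count: 1.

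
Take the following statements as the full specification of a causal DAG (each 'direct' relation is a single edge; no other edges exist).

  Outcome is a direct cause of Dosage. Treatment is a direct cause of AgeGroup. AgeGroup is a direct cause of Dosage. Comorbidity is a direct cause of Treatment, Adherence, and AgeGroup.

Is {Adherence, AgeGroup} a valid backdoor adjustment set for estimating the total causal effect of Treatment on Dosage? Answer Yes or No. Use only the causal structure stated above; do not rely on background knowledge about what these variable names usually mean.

Backdoor paths from Treatment to Dosage (paths whose first edge points into Treatment):
  P1: Treatment <- Comorbidity -> AgeGroup -> Dosage
Condition 1 (no descendant of Treatment in the set): FAILS — AgeGroup is a descendant of Treatment.
Condition 2 (every backdoor path blocked by {Adherence, AgeGroup}):
  P1: blocked at chain node AgeGroup ∈ conditioning set.
{Adherence, AgeGroup} does not satisfy the backdoor criterion.

No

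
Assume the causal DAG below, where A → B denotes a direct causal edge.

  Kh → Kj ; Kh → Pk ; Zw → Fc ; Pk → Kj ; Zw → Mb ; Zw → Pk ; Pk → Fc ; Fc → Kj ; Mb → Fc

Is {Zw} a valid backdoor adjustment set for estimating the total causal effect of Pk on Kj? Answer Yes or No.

No

Backdoor paths from Pk to Kj (paths whose first edge points into Pk):
  P1: Pk <- Kh -> Kj
  P2: Pk <- Zw -> Mb -> Fc -> Kj
  P3: Pk <- Zw -> Fc -> Kj
Condition 1 (no descendant of Pk in the set): holds — descendants of Pk are {Fc, Kj}; none are in {Zw}.
Condition 2 (every backdoor path blocked by {Zw}):
  P1: open — no interior node is in the conditioning set.
  P2: blocked at fork node Zw ∈ conditioning set.
  P3: blocked at fork node Zw ∈ conditioning set.
{Zw} does not satisfy the backdoor criterion.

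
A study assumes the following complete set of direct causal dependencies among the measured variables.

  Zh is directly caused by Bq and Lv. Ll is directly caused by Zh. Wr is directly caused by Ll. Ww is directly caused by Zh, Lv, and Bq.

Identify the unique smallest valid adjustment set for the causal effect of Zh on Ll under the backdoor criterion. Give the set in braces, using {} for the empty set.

{}

Variables eligible for adjustment (non-descendants of Zh, excluding Zh and Ll): {Bq, Lv}.
Backdoor paths from Zh to Ll:
  (none)
With no backdoor paths the empty set already satisfies the criterion, and it is trivially minimal.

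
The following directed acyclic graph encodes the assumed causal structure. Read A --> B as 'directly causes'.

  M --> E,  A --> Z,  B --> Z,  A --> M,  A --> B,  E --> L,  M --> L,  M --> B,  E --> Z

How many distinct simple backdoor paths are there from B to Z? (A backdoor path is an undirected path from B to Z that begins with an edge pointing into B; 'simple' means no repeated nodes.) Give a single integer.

6

A backdoor path from B to Z is any simple undirected path whose first edge points into B (i.e. leaves B via a parent).
Parents of B: {A, M}.
Enumerating:
  P1: B <- A -> M -> E -> Z
  P2: B <- A -> M -> L <- E -> Z
  P3: B <- A -> Z
  P4: B <- M <- A -> Z
  P5: B <- M -> E -> Z
  P6: B <- M -> L <- E -> Z
That exhausts the simple backdoor paths. Count: 6.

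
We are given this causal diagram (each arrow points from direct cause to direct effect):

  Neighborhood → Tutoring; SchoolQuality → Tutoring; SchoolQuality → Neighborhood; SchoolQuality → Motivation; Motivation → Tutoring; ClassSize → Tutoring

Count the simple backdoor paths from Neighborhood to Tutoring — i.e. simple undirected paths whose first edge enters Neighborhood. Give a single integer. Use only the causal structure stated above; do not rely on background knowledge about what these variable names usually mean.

A backdoor path from Neighborhood to Tutoring is any simple undirected path whose first edge points into Neighborhood (i.e. leaves Neighborhood via a parent).
Parents of Neighborhood: {SchoolQuality}.
Enumerating:
  P1: Neighborhood <- SchoolQuality -> Motivation -> Tutoring
  P2: Neighborhood <- SchoolQuality -> Tutoring
That exhausts the simple backdoor paths. Count: 2.

2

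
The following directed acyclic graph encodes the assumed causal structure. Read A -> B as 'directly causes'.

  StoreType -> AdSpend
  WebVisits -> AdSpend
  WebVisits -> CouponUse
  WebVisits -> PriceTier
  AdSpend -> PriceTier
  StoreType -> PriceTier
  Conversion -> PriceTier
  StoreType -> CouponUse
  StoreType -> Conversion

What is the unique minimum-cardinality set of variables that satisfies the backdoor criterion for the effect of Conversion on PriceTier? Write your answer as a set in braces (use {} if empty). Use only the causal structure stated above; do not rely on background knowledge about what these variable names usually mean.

Variables eligible for adjustment (non-descendants of Conversion, excluding Conversion and PriceTier): {AdSpend, CouponUse, StoreType, WebVisits}.
Backdoor paths from Conversion to PriceTier:
  P1: Conversion <- StoreType -> CouponUse <- WebVisits -> AdSpend -> PriceTier
  P2: Conversion <- StoreType -> CouponUse <- WebVisits -> PriceTier
  P3: Conversion <- StoreType -> AdSpend <- WebVisits -> PriceTier
  P4: Conversion <- StoreType -> AdSpend -> PriceTier
  P5: Conversion <- StoreType -> PriceTier
The empty set is not sufficient: P4 (Conversion <- StoreType -> AdSpend -> PriceTier) has no collider blocking it and no conditioned non-collider, so it is open.
Try {StoreType}:
  P1: blocked at fork node StoreType ∈ conditioning set.
  P2: blocked at fork node StoreType ∈ conditioning set.
  P3: blocked at fork node StoreType ∈ conditioning set.
  P4: blocked at fork node StoreType ∈ conditioning set.
  P5: blocked at fork node StoreType ∈ conditioning set.
{StoreType} contains no descendant of Conversion and blocks every backdoor path.
No other singleton works — e.g. {WebVisits} leaves P4 open — so {StoreType} is the unique smallest valid adjustment set.

{StoreType}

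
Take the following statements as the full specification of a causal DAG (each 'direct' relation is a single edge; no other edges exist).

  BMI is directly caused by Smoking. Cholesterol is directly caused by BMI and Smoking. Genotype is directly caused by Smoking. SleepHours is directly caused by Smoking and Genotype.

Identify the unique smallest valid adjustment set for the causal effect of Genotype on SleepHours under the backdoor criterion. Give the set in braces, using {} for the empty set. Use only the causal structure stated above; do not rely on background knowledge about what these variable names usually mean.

Variables eligible for adjustment (non-descendants of Genotype, excluding Genotype and SleepHours): {BMI, Cholesterol, Smoking}.
Backdoor paths from Genotype to SleepHours:
  P1: Genotype <- Smoking -> SleepHours
The empty set is not sufficient: P1 (Genotype <- Smoking -> SleepHours) has no collider blocking it and no conditioned non-collider, so it is open.
Try {Smoking}:
  P1: blocked at fork node Smoking ∈ conditioning set.
{Smoking} contains no descendant of Genotype and blocks every backdoor path.
No other singleton works — e.g. {BMI} leaves P1 open — so {Smoking} is the unique smallest valid adjustment set.

{Smoking}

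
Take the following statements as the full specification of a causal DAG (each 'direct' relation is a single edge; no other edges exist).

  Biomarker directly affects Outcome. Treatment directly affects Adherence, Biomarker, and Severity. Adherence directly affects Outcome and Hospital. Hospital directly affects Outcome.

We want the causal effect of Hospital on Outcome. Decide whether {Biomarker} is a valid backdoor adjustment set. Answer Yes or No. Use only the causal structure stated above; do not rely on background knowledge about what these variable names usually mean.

No

Backdoor paths from Hospital to Outcome (paths whose first edge points into Hospital):
  P1: Hospital <- Adherence <- Treatment -> Biomarker -> Outcome
  P2: Hospital <- Adherence -> Outcome
Condition 1 (no descendant of Hospital in the set): holds — descendants of Hospital are {Outcome}; none are in {Biomarker}.
Condition 2 (every backdoor path blocked by {Biomarker}):
  P1: blocked at chain node Biomarker ∈ conditioning set.
  P2: open — no interior node is in the conditioning set.
{Biomarker} does not satisfy the backdoor criterion.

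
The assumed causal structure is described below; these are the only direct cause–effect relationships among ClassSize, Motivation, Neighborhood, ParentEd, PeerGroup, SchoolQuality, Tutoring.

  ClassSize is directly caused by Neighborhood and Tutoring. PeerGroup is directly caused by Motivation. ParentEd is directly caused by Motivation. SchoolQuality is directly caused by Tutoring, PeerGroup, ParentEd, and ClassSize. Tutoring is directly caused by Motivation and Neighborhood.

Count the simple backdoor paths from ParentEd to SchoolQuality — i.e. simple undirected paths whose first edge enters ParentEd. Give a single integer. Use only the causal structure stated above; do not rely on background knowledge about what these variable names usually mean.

4

A backdoor path from ParentEd to SchoolQuality is any simple undirected path whose first edge points into ParentEd (i.e. leaves ParentEd via a parent).
Parents of ParentEd: {Motivation}.
Enumerating:
  P1: ParentEd <- Motivation -> Tutoring <- Neighborhood -> ClassSize -> SchoolQuality
  P2: ParentEd <- Motivation -> Tutoring -> ClassSize -> SchoolQuality
  P3: ParentEd <- Motivation -> Tutoring -> SchoolQuality
  P4: ParentEd <- Motivation -> PeerGroup -> SchoolQuality
That exhausts the simple backdoor paths. Count: 4.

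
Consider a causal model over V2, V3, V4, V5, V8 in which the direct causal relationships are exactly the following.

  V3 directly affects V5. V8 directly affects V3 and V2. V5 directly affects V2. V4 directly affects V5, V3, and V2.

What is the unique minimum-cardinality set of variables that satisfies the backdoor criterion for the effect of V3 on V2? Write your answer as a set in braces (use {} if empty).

{V4, V8}

Variables eligible for adjustment (non-descendants of V3, excluding V3 and V2): {V4, V8}.
Backdoor paths from V3 to V2:
  P1: V3 <- V4 -> V5 -> V2
  P2: V3 <- V4 -> V2
  P3: V3 <- V8 -> V2
The empty set is not sufficient: P1 (V3 <- V4 -> V5 -> V2) has no collider blocking it and no conditioned non-collider, so it is open.
Try {V4, V8}:
  P1: blocked at fork node V4 ∈ conditioning set.
  P2: blocked at fork node V4 ∈ conditioning set.
  P3: blocked at fork node V8 ∈ conditioning set.
{V4, V8} contains no descendant of V3 and blocks every backdoor path.
Every element of {V4, V8} is needed (dropping V4 leaves P1 open; dropping V8 leaves P3 open), so no proper subset is valid.
Among all size-2 subsets of the eligible variables, only {V4, V8} blocks every backdoor path, so it is the unique smallest valid adjustment set.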